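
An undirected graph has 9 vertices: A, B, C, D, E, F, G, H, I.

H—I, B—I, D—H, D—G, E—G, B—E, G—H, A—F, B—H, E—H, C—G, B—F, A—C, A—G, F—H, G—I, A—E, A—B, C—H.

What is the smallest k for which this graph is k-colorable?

A, C, G form a triangle, so at least 3 colors are needed.
3 colors suffice: color 1 → {A, H}; color 2 → {B, G}; color 3 → {C, D, E, F, I}. Each edge has distinct colors on its endpoints.

3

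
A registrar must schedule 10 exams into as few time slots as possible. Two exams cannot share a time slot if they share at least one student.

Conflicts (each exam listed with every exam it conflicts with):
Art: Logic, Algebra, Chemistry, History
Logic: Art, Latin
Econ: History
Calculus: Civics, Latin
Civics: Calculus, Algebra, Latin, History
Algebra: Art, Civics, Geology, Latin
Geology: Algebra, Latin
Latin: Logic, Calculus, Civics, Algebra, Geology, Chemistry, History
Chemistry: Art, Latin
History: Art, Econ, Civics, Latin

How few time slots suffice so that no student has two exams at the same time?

Algebra, Geology, Latin are mutually in conflict, so at least 3 time slots are needed.
3 time slots suffice: time slot 1 → {Art, Econ, Latin}; time slot 2 → {Logic, Calculus, Algebra, Chemistry, History}; time slot 3 → {Civics, Geology}. Each listed conflict is separated.

3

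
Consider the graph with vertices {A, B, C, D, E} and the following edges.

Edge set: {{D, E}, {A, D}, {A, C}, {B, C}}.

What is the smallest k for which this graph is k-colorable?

B and C are adjacent, so at least 2 colors are needed.
2 colors suffice: color red → {C, D}; color blue → {A, B, E}. No two adjacent vertices share a color.

2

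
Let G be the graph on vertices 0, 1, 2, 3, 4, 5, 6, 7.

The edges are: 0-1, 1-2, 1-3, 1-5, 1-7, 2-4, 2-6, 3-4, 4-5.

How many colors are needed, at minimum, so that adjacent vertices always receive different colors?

2 and 4 are adjacent, so at least 2 colors are needed.
2 colors suffice: color red → {1, 4, 6}; color blue → {0, 2, 3, 5, 7}. No two adjacent vertices share a color.

2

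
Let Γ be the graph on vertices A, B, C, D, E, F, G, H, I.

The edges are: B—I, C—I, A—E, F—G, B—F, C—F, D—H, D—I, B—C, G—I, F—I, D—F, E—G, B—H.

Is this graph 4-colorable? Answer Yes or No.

Yes

The chromatic number is 4. B, C, F, I form a clique, so at least 4 colors are needed.
4 colors suffice: A=blue, B=green, C=yellow, D=green, E=red, F=blue, G=green, H=red, I=red.
That is already a proper 4-coloring.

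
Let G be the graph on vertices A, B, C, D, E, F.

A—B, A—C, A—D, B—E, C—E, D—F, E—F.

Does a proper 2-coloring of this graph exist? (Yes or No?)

The cycle A-C-E-F-D-A has odd length 5, so it cannot be 2-colored; at least 3 colors are needed.
So 2 colors are not enough.

No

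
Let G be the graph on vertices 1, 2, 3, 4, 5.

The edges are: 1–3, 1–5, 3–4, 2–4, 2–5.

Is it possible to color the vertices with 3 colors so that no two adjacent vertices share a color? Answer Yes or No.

The chromatic number is 3. The cycle 1-3-4-2-5-1 has odd length 5, so it cannot be 2-colored; at least 3 colors are needed.
One proper 3-coloring: 1=green, 2=blue, 3=blue, 4=red, 5=red.
That is already a proper 3-coloring.

Yes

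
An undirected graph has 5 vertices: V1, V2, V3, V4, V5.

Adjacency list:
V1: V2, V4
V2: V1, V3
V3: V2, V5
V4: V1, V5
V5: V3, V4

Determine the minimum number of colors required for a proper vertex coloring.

The cycle V1-V4-V5-V3-V2-V1 has odd length 5, so it cannot be 2-colored; at least 3 colors are needed.
3 colors suffice: color 1 → {V2, V5}; color 2 → {V3, V4}; color 3 → {V1}. No two adjacent vertices share a color.

3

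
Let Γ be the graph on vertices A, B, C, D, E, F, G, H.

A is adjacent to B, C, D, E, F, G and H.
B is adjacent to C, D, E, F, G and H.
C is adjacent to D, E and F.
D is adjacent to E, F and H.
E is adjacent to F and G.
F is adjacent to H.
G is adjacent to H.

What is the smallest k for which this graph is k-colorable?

6

A, B, C, D, E, F are mutually adjacent (a clique of size 6), so at least 6 colors are needed.
A valid assignment using 6 colors: A=2, B=1, C=6, D=4, E=3, F=5, G=4, H=3. Every edge joins two different colors.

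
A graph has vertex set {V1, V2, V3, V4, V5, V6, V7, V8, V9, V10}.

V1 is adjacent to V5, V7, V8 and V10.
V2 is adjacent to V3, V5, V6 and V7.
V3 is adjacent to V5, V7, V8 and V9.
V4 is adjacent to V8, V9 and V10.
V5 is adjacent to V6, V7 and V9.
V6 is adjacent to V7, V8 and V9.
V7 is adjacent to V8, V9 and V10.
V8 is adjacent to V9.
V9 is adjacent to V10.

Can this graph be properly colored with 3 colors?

No

V3, V7, V8, V9 are pairwise adjacent (a clique of size 4), so at least 4 colors are needed.
So 3 colors are not enough.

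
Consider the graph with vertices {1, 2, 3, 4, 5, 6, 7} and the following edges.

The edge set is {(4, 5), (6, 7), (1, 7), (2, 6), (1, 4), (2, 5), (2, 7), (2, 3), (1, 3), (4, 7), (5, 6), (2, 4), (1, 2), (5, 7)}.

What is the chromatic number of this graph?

4

1, 2, 4, 7 are mutually adjacent (a clique of size 4), so at least 4 colors are needed.
A valid assignment using 4 colors: 1=c, 2=a, 3=b, 4=d, 5=c, 6=d, 7=b. Every edge joins two different colors.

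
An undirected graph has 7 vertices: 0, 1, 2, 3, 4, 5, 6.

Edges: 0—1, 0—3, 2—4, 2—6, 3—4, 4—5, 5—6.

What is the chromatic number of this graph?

3 and 4 are adjacent, so at least 2 colors are needed.
2 colors suffice: color a → {0, 4, 6}; color b → {1, 2, 3, 5}. Each edge has distinct colors on its endpoints.

2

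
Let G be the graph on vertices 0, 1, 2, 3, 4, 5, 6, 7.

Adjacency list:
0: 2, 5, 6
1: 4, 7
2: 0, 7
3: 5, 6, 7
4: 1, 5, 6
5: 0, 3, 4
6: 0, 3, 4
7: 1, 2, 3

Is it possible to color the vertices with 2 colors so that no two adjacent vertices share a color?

No

The cycle 7-1-4-5-3-7 has odd length 5, so it cannot be 2-colored; at least 3 colors are needed.
So 2 colors are not enough.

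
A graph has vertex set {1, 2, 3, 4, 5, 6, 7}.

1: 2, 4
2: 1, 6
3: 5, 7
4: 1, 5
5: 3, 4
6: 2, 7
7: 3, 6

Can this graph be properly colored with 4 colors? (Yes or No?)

The chromatic number is 3. The cycle 3-5-4-1-2-6-7-3 has odd length 7, so it cannot be 2-colored; at least 3 colors are needed.
3 colors suffice: color a → {1, 5, 6}; color b → {2, 3, 4}; color c → {7}.
Since 4 ≥ 3, a proper 4-coloring certainly exists.

Yes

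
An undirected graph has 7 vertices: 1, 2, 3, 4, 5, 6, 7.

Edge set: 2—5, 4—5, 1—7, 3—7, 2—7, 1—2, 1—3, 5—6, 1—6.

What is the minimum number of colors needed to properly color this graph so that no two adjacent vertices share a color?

3

1, 2, 7 are mutually adjacent, so at least 3 colors are needed.
A valid assignment using 3 colors: 1=a, 2=b, 3=b, 4=b, 5=a, 6=b, 7=c. Every edge joins two different colors.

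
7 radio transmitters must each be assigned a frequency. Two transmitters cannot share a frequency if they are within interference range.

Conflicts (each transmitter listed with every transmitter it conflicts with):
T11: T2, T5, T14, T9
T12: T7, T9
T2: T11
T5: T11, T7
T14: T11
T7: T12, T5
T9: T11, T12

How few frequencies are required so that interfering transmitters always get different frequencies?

The cycle T12-T7-T5-T11-T9-T12 has odd length 5, so it cannot be 2-colored; at least 3 frequencies are needed.
3 frequencies suffice: frequency 1 → {T11, T7}; frequency 2 → {T2, T5, T14, T9}; frequency 3 → {T12}. Each listed conflict is separated.

3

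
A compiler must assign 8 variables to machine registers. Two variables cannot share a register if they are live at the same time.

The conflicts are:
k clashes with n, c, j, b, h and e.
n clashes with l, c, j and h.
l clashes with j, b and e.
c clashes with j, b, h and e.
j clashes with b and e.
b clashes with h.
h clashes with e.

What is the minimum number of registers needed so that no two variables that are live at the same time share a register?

4

k, c, h, e all conflict with each other, so at least 4 registers are needed.
4 registers suffice: register 1 → {j, h}; register 2 → {l, c}; register 3 → {k}; register 4 → {n, b, e}. No two conflicting variables share a register.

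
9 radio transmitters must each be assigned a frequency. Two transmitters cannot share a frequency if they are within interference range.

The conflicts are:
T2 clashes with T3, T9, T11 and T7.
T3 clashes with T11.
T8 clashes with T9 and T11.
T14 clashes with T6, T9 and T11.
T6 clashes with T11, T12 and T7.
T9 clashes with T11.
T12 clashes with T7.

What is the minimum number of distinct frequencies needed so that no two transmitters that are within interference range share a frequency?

3

T2, T9, T11 are mutually in conflict, so at least 3 frequencies are needed.
A valid assignment using 3 frequencies: T2=3, T3=2, T8=3, T14=3, T6=2, T9=2, T11=1, T12=3, T7=1. Every pair that conflicts lands in different frequencies.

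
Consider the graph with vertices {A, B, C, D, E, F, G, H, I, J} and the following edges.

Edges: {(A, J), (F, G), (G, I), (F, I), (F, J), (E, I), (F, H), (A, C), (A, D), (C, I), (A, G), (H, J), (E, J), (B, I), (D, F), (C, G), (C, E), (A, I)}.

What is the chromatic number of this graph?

A, C, G, I form a clique, so at least 4 colors are needed.
4 colors suffice: color 1 → {D, I, J}; color 2 → {A, B, E, F}; color 3 → {C, H}; color 4 → {G}. No two adjacent vertices share a color.

4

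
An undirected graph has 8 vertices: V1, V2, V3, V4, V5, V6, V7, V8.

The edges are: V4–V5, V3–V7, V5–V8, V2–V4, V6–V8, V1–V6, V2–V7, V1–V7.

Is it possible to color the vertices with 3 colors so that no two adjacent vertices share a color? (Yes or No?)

The chromatic number is 3. The cycle V6-V1-V7-V2-V4-V5-V8-V6 has odd length 7, so it cannot be 2-colored; at least 3 colors are needed.
A valid assignment using 3 colors: V1=2, V2=2, V3=2, V4=3, V5=1, V6=1, V7=1, V8=2.
That is already a proper 3-coloring.

Yes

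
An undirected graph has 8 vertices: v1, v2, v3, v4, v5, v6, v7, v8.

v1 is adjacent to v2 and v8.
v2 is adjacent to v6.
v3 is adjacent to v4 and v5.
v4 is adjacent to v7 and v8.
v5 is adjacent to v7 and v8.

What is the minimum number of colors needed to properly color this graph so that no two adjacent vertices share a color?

v4 and v7 are adjacent, so at least 2 colors are needed.
2 colors suffice: color R → {v1, v4, v5, v6}; color B → {v2, v3, v7, v8}. Each edge has distinct colors on its endpoints.

2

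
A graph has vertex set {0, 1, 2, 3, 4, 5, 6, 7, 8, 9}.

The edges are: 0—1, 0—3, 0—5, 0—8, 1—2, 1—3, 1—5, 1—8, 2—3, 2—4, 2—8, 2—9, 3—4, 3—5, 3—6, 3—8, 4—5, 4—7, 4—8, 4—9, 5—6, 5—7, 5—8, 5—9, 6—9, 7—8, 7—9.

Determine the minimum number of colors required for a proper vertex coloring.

0, 1, 3, 5, 8 form a clique, so at least 5 colors are needed.
5 colors suffice: 0=e, 1=d, 2=a, 3=c, 4=d, 5=a, 6=d, 7=c, 8=b, 9=b. No two adjacent vertices share a color.

5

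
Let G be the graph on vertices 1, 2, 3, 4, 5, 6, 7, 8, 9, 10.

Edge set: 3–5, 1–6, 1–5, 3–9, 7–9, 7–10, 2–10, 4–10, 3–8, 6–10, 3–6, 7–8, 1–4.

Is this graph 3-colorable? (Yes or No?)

Yes

The chromatic number is 3. The cycle 8-7-10-6-3-8 has odd length 5, so it cannot be 2-colored; at least 3 colors are needed.
3 colors suffice: color a → {1, 3, 10}; color b → {2, 4, 5, 6, 7}; color c → {8, 9}.
That is already a proper 3-coloring.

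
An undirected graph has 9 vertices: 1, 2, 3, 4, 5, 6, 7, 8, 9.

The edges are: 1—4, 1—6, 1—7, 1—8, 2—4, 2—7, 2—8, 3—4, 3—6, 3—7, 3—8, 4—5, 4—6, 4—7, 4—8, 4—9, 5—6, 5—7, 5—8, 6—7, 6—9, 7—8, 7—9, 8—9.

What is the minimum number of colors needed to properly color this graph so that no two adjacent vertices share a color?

4, 5, 6, 7 are mutually adjacent (a clique of size 4), so at least 4 colors are needed.
4 colors suffice: 1=yellow, 2=yellow, 3=yellow, 4=blue, 5=yellow, 6=green, 7=red, 8=green, 9=yellow. Every edge joins two different colors.

4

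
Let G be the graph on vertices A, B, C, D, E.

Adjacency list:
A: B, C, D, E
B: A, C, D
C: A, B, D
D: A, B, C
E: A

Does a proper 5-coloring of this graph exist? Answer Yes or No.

Yes

The chromatic number is 4. A, B, C, D are pairwise adjacent (a clique of size 4), so at least 4 colors are needed.
A valid assignment using 4 colors: A=red, B=green, C=blue, D=yellow, E=blue.
Since 5 ≥ 4, a proper 5-coloring certainly exists.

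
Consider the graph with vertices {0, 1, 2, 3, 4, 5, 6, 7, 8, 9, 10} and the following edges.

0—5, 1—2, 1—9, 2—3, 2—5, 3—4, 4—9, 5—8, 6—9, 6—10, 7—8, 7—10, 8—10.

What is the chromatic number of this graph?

3

7, 8, 10 are pairwise adjacent, so at least 3 colors are needed.
3 colors suffice: color red → {0, 2, 9, 10}; color blue → {1, 3, 5, 6, 7}; color green → {4, 8}. Every edge joins two different colors.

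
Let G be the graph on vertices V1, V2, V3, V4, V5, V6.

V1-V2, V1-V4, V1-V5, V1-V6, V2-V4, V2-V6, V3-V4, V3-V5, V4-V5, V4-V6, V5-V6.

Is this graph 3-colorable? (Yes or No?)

No

V1, V2, V4, V6 are mutually adjacent (a clique of size 4), so at least 4 colors are needed.
So 3 colors are not enough.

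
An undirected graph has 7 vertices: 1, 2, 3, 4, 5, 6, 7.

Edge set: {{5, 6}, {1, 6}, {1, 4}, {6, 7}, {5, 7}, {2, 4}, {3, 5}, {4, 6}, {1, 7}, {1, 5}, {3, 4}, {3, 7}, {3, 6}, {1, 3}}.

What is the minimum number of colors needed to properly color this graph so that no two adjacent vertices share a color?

5

1, 3, 5, 6, 7 are mutually adjacent (a clique of size 5), so at least 5 colors are needed.
One proper 5-coloring: 1=c, 2=a, 3=b, 4=d, 5=d, 6=a, 7=e. Every edge joins two different colors.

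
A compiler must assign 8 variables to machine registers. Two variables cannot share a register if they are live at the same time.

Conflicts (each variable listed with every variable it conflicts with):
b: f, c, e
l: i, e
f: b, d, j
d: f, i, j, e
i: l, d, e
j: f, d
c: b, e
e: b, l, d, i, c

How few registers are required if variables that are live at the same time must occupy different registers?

3

f, d, j all conflict with each other, so at least 3 registers are needed.
3 registers suffice: register 1 → {f, e}; register 2 → {b, l, d}; register 3 → {i, j, c}. No two conflicting variables share a register.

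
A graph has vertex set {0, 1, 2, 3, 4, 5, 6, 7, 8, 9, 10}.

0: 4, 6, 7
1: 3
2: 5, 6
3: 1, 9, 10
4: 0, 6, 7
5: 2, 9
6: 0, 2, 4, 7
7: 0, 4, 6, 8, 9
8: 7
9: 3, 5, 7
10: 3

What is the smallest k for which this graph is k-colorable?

0, 4, 6, 7 are mutually adjacent (a clique of size 4), so at least 4 colors are needed.
4 colors suffice: color red → {2, 3, 7}; color blue → {1, 6, 8, 9, 10}; color green → {4, 5}; color yellow → {0}. No two adjacent vertices share a color.

4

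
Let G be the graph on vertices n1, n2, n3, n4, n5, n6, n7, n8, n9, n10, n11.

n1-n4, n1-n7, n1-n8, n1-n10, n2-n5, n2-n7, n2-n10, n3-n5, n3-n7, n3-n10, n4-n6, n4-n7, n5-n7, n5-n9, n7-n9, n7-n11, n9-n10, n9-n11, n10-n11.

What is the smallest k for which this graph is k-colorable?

n3, n5, n7 form a triangle, so at least 3 colors are needed.
A valid assignment using 3 colors: n1=2, n2=3, n3=3, n4=3, n5=2, n6=1, n7=1, n8=1, n9=3, n10=1, n11=2. Every edge joins two different colors.

3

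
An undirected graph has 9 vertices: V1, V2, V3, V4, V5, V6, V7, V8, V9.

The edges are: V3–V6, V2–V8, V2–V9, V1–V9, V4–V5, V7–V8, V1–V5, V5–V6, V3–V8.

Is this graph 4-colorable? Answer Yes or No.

The chromatic number is 3. The cycle V9-V1-V5-V6-V3-V8-V2-V9 has odd length 7, so it cannot be 2-colored; at least 3 colors are needed.
3 colors suffice: color 1 → {V5, V8, V9}; color 2 → {V1, V2, V4, V6, V7}; color 3 → {V3}.
Since 4 ≥ 3, a proper 4-coloring certainly exists.

Yes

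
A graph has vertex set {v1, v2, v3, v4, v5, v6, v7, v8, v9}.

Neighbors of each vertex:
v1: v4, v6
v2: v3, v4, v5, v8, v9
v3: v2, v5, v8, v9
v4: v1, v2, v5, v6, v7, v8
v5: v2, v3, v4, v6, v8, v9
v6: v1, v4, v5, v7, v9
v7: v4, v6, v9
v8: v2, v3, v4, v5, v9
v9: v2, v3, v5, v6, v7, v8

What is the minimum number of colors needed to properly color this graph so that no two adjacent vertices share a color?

v2, v3, v5, v8, v9 are mutually adjacent (a clique of size 5), so at least 5 colors are needed.
5 colors suffice: color R → {v4, v9}; color B → {v1, v5, v7}; color G → {v6, v8}; color Y → {v2}; color P → {v3}. Each edge has distinct colors on its endpoints.

5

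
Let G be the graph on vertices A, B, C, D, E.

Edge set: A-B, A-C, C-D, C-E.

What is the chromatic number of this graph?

A and B are adjacent, so at least 2 colors are needed.
2 colors suffice: color 1 → {B, C}; color 2 → {A, D, E}. No two adjacent vertices share a color.

2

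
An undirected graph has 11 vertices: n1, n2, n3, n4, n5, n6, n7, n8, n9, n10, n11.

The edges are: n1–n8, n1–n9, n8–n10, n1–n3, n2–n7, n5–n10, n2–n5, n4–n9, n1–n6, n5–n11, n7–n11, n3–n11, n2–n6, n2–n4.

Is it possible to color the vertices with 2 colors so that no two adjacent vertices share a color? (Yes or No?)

The cycle n9-n1-n6-n2-n4-n9 has odd length 5, so it cannot be 2-colored; at least 3 colors are needed.
So 2 colors are not enough.

No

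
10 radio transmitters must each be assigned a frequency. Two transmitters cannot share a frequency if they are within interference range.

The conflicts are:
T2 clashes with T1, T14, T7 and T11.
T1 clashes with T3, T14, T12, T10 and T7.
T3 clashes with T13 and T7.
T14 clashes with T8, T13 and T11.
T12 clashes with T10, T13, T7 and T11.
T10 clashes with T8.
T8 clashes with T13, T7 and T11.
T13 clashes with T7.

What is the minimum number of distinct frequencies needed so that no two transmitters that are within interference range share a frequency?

3

T14, T8, T11 pairwise conflict, so at least 3 frequencies are needed.
A valid assignment using 3 frequencies: T2=3, T1=1, T3=3, T14=2, T12=3, T10=2, T8=3, T13=1, T7=2, T11=1. Each listed conflict is separated.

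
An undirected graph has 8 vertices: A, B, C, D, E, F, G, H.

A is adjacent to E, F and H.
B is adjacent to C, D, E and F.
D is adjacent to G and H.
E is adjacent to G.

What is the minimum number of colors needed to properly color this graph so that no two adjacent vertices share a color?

3

The cycle H-D-G-E-A-H has odd length 5, so it cannot be 2-colored; at least 3 colors are needed.
3 colors suffice: color 1 → {A, B, G}; color 2 → {C, D, E, F}; color 3 → {H}. Each edge has distinct colors on its endpoints.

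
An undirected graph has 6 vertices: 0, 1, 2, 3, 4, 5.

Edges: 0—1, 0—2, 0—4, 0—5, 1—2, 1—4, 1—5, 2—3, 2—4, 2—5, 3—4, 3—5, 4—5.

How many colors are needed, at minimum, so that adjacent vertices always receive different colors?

0, 1, 2, 4, 5 are mutually adjacent (a clique of size 5), so at least 5 colors are needed.
5 colors suffice: color a → {5}; color b → {2}; color c → {4}; color d → {0, 3}; color e → {1}. Each edge has distinct colors on its endpoints.

5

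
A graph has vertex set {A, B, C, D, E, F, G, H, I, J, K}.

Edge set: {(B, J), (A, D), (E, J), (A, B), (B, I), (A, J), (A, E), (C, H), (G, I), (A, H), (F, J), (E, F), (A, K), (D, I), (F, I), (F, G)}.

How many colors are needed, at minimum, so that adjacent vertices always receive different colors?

3

F, G, I are pairwise adjacent, so at least 3 colors are needed.
3 colors suffice: color red → {A, C, F}; color blue → {H, I, J, K}; color green → {B, D, E, G}. Every edge joins two different colors.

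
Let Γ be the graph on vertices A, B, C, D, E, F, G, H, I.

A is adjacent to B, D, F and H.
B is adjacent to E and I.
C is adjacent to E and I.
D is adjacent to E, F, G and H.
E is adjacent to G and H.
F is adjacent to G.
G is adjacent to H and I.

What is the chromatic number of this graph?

4

D, E, G, H form a clique, so at least 4 colors are needed.
4 colors suffice: color red → {B, C, D}; color blue → {A, E, I}; color green → {G}; color yellow → {F, H}. Each edge has distinct colors on its endpoints.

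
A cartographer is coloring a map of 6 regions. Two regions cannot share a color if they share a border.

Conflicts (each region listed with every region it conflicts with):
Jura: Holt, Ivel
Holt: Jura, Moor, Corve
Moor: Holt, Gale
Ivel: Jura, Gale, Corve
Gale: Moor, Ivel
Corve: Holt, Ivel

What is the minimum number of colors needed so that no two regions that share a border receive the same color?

The cycle Ivel-Jura-Holt-Moor-Gale-Ivel has odd length 5, so it cannot be 2-colored; at least 3 colors are needed.
3 colors suffice: Jura=2, Holt=1, Moor=2, Ivel=1, Gale=3, Corve=2. No two conflicting regions share a color.

3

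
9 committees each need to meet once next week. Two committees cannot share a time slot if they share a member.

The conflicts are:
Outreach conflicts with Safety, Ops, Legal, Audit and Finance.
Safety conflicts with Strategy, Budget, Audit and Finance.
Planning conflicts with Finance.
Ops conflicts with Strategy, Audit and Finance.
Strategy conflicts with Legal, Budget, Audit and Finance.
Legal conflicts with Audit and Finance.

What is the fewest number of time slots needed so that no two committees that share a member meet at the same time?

Safety, Strategy, Audit are mutually in conflict, so at least 3 time slots are needed.
3 time slots suffice: time slot 1 → {Outreach, Planning, Strategy}; time slot 2 → {Budget, Audit, Finance}; time slot 3 → {Safety, Ops, Legal}. Every pair that conflicts lands in different time slots.

3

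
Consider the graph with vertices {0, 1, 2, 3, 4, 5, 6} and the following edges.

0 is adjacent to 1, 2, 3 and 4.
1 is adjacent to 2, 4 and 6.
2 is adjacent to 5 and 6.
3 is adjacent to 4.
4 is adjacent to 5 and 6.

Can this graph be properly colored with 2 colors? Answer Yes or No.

No

0, 1, 2 are pairwise adjacent, so at least 3 colors are needed.
So 2 colors are not enough.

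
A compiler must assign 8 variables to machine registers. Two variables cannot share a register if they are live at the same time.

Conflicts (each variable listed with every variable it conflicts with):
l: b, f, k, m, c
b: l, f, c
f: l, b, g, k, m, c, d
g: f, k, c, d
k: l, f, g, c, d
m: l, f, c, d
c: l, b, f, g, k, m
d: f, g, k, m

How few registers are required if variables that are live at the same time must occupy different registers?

f, g, k, d all conflict with each other, so at least 4 registers are needed.
4 registers suffice: register 1 → {f}; register 2 → {c, d}; register 3 → {l, g}; register 4 → {b, k, m}. No two conflicting variables share a register.

4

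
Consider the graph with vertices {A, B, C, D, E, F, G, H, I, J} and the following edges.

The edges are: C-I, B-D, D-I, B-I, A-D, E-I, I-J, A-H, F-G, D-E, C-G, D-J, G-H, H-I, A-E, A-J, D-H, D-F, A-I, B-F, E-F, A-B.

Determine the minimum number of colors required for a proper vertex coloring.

A, D, H, I are pairwise adjacent (a clique of size 4), so at least 4 colors are needed.
4 colors suffice: color 1 → {F, I}; color 2 → {D, G}; color 3 → {A, C}; color 4 → {B, E, H, J}. Each edge has distinct colors on its endpoints.

4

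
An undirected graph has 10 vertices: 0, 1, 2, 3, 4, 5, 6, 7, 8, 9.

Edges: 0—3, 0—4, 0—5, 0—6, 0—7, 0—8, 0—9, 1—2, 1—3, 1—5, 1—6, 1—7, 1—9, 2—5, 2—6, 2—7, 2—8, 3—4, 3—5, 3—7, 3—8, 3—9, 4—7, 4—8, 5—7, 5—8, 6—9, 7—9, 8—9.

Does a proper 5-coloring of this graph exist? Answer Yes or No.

The chromatic number is 4. 0, 3, 7, 9 form a clique, so at least 4 colors are needed.
A valid assignment using 4 colors: 0=b, 1=b, 2=c, 3=c, 4=d, 5=d, 6=a, 7=a, 8=a, 9=d.
Since 5 ≥ 4, a proper 5-coloring certainly exists.

Yes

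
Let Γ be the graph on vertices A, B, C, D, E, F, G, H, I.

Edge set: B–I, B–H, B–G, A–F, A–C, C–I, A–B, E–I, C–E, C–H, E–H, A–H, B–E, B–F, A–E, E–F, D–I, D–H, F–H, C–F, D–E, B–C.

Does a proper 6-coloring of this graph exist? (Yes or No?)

The chromatic number is 6. A, B, C, E, F, H form a clique, so at least 6 colors are needed.
6 colors suffice: color 1 → {E, G}; color 2 → {B, D}; color 3 → {C}; color 4 → {H, I}; color 5 → {F}; color 6 → {A}.
That is already a proper 6-coloring.

Yes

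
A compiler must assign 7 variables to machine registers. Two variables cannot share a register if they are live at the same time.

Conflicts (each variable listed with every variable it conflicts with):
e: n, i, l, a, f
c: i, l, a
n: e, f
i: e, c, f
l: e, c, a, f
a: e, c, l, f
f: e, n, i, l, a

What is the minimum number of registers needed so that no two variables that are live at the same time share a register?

e, l, a, f all conflict with each other, so at least 4 registers are needed.
A valid assignment using 4 registers: e=1, c=1, n=3, i=3, l=4, a=3, f=2. Each listed conflict is separated.

4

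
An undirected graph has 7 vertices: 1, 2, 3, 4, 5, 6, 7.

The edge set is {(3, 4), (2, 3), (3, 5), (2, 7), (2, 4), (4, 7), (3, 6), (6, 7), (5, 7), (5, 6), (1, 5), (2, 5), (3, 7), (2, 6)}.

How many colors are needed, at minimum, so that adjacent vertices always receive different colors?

5

2, 3, 5, 6, 7 are mutually adjacent (a clique of size 5), so at least 5 colors are needed.
A valid assignment using 5 colors: 1=red, 2=blue, 3=red, 4=yellow, 5=yellow, 6=purple, 7=green. Each edge has distinct colors on its endpoints.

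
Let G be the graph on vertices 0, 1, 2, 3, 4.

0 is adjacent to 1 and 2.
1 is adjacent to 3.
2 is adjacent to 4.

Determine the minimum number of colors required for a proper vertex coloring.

0 and 2 are adjacent, so at least 2 colors are needed.
2 colors suffice: color red → {0, 3, 4}; color blue → {1, 2}. No two adjacent vertices share a color.

2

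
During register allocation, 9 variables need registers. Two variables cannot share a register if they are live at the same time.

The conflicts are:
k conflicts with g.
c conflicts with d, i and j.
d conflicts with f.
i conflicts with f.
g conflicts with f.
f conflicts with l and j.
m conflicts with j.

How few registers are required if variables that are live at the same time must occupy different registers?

2

d and f conflict, so at least 2 registers are needed.
2 registers suffice: register 1 → {k, c, f, m}; register 2 → {d, i, g, l, j}. Each listed conflict is separated.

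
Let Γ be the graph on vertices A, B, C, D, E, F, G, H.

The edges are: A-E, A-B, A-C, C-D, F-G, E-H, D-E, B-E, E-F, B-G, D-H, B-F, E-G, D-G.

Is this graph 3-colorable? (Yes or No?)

No

B, E, F, G are mutually adjacent (a clique of size 4), so at least 4 colors are needed.
So 3 colors are not enough.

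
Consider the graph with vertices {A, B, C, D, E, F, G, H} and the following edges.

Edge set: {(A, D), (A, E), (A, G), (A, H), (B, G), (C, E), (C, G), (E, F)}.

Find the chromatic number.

2

B and G are adjacent, so at least 2 colors are needed.
One proper 2-coloring: A=1, B=1, C=1, D=2, E=2, F=1, G=2, H=2. No two adjacent vertices share a color.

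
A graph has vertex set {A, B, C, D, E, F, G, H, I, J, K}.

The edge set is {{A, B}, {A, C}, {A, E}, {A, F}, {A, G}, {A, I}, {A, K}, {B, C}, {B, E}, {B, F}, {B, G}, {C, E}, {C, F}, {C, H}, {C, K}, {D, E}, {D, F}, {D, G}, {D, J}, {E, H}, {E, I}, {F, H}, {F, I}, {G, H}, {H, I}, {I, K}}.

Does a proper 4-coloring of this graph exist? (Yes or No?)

The chromatic number is 4. A, B, C, E form a clique, so at least 4 colors are needed.
4 colors suffice: color 1 → {A, D, H}; color 2 → {E, F, G, J, K}; color 3 → {C, I}; color 4 → {B}.
That is already a proper 4-coloring.

Yes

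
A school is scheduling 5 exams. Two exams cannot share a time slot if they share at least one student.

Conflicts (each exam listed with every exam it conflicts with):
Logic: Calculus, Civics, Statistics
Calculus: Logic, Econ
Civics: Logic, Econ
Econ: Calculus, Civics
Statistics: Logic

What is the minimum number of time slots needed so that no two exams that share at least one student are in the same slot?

Civics and Econ conflict, so at least 2 time slots are needed.
Using 2 time slots: Logic=1, Calculus=2, Civics=2, Econ=1, Statistics=2. Every pair that conflicts lands in different time slots.

2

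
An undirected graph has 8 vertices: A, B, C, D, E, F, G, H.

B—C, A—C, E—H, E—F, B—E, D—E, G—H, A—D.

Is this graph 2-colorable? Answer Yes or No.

The cycle C-B-E-D-A-C has odd length 5, so it cannot be 2-colored; at least 3 colors are needed.
So 2 colors are not enough.

No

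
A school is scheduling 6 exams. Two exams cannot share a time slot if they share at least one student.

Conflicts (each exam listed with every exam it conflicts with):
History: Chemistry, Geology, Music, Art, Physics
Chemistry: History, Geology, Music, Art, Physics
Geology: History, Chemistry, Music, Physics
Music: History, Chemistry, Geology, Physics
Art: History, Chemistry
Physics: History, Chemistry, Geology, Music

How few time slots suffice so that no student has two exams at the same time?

5

History, Chemistry, Geology, Music, Physics all conflict with each other, so at least 5 time slots are needed.
5 time slots suffice: History=1, Chemistry=2, Geology=3, Music=4, Art=3, Physics=5. No two conflicting exams share a time slot.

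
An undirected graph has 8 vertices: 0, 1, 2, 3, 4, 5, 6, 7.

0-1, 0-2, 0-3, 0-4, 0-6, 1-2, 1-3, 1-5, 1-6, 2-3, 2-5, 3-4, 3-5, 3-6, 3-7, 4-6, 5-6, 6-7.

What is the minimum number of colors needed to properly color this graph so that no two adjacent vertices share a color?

4

1, 2, 3, 5 are pairwise adjacent (a clique of size 4), so at least 4 colors are needed.
4 colors suffice: color red → {3}; color blue → {2, 6}; color green → {1, 4, 7}; color yellow → {0, 5}. Each edge has distinct colors on its endpoints.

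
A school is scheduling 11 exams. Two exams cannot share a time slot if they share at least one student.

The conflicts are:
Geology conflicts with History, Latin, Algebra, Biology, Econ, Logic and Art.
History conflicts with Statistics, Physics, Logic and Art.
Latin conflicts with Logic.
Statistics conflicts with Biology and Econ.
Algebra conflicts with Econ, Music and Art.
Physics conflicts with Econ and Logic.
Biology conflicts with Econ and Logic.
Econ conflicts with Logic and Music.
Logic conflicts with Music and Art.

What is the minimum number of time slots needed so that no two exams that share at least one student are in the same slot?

Geology, History, Logic, Art pairwise conflict, so at least 4 time slots are needed.
Using 4 time slots: Geology=3, History=2, Latin=2, Statistics=1, Algebra=1, Physics=3, Biology=4, Econ=2, Logic=1, Music=3, Art=4. No two conflicting exams share a time slot.

4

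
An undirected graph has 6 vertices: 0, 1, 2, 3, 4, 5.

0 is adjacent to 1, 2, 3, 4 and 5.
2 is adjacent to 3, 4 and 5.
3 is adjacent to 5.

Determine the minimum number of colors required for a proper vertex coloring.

4

0, 2, 3, 5 are mutually adjacent (a clique of size 4), so at least 4 colors are needed.
4 colors suffice: 0=a, 1=b, 2=b, 3=d, 4=c, 5=c. Every edge joins two different colors.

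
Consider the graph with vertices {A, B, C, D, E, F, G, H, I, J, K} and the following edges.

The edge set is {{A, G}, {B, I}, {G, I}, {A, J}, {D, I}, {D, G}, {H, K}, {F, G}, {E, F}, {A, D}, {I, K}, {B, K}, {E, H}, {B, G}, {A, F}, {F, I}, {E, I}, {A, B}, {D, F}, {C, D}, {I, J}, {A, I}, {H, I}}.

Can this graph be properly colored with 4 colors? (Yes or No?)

No

A, D, F, G, I are mutually adjacent (a clique of size 5), so at least 5 colors are needed.
So 4 colors are not enough.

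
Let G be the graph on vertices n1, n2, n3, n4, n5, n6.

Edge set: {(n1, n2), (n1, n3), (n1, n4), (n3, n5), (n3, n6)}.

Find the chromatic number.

n1 and n4 are adjacent, so at least 2 colors are needed.
2 colors suffice: color 1 → {n1, n5, n6}; color 2 → {n2, n3, n4}. No two adjacent vertices share a color.

2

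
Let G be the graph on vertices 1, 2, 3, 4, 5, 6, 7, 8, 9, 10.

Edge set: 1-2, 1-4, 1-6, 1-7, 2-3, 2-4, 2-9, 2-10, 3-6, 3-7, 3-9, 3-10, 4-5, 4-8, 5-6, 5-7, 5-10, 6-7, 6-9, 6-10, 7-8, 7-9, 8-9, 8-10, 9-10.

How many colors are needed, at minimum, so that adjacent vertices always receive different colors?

4

3, 6, 9, 10 are pairwise adjacent (a clique of size 4), so at least 4 colors are needed.
A valid assignment using 4 colors: 1=blue, 2=green, 3=yellow, 4=red, 5=blue, 6=green, 7=red, 8=green, 9=blue, 10=red. Each edge has distinct colors on its endpoints.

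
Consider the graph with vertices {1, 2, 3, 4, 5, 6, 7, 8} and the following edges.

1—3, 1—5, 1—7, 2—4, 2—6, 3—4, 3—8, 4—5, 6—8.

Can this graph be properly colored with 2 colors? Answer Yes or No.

No

The cycle 6-8-3-4-2-6 has odd length 5, so it cannot be 2-colored; at least 3 colors are needed.
So 2 colors are not enough.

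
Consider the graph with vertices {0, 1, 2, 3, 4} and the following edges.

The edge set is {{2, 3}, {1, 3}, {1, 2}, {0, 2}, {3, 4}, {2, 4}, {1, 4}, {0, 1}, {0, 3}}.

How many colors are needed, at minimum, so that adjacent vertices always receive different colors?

1, 2, 3, 4 form a clique, so at least 4 colors are needed.
A valid assignment using 4 colors: 0=d, 1=a, 2=c, 3=b, 4=d. No two adjacent vertices share a color.

4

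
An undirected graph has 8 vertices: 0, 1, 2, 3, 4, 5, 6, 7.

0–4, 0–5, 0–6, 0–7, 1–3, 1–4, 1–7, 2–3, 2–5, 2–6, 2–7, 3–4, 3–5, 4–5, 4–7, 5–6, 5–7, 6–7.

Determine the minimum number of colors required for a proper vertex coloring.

4

2, 5, 6, 7 form a clique, so at least 4 colors are needed.
One proper 4-coloring: 0=yellow, 1=blue, 2=yellow, 3=red, 4=green, 5=blue, 6=green, 7=red. Each edge has distinct colors on its endpoints.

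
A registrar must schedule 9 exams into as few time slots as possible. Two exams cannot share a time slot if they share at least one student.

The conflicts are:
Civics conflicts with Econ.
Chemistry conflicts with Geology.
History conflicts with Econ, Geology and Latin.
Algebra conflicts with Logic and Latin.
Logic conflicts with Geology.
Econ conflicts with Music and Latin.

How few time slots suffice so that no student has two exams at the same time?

History, Econ, Latin are mutually in conflict, so at least 3 time slots are needed.
3 time slots suffice: time slot 1 → {Algebra, Econ, Geology}; time slot 2 → {Civics, Chemistry, Logic, Music, Latin}; time slot 3 → {History}. No two conflicting exams share a time slot.

3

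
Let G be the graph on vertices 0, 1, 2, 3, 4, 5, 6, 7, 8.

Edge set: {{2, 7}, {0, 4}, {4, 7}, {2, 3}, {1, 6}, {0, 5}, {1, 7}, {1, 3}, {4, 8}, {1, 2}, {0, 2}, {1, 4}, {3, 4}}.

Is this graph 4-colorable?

The chromatic number is 3. 1, 3, 4 form a triangle, so at least 3 colors are needed.
3 colors suffice: color red → {0, 1, 8}; color blue → {2, 4, 5, 6}; color green → {3, 7}.
Since 4 ≥ 3, a proper 4-coloring certainly exists.

Yes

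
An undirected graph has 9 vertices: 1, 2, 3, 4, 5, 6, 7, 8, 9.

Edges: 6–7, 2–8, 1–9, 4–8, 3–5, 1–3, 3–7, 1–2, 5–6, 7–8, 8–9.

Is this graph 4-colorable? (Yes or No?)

Yes

The chromatic number is 3. The cycle 1-9-8-7-3-1 has odd length 5, so it cannot be 2-colored; at least 3 colors are needed.
3 colors suffice: color a → {1, 6, 8}; color b → {2, 4, 5, 7, 9}; color c → {3}.
Since 4 ≥ 3, a proper 4-coloring certainly exists.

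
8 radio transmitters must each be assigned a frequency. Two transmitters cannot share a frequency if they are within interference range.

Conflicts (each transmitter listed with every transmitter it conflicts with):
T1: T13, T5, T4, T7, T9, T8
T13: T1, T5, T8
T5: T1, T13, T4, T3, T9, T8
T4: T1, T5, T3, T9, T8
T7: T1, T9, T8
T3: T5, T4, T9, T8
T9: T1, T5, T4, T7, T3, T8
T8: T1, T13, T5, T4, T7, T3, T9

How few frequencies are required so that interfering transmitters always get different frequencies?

5

T1, T5, T4, T9, T8 pairwise conflict, so at least 5 frequencies are needed.
A valid assignment using 5 frequencies: T1=4, T13=3, T5=2, T4=5, T7=2, T3=4, T9=3, T8=1. No two conflicting transmitters share a frequency.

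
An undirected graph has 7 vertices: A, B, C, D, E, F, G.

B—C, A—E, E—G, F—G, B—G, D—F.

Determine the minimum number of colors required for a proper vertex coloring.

2

D and F are adjacent, so at least 2 colors are needed.
One proper 2-coloring: A=1, B=2, C=1, D=1, E=2, F=2, G=1. No two adjacent vertices share a color.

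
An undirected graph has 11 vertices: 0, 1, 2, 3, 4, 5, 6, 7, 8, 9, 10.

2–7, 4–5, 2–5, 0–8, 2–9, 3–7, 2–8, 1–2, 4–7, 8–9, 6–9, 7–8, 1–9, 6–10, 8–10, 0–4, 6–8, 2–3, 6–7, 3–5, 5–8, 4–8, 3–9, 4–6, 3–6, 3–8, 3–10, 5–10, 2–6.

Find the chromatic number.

2, 3, 6, 7, 8 are pairwise adjacent (a clique of size 5), so at least 5 colors are needed.
5 colors suffice: color red → {1, 8}; color blue → {0, 5, 6}; color green → {3, 4}; color yellow → {2, 10}; color purple → {7, 9}. Each edge has distinct colors on its endpoints.

5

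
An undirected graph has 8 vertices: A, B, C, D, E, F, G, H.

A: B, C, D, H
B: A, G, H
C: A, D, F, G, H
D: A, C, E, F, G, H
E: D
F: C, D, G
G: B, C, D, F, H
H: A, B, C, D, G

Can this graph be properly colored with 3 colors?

C, D, F, G are mutually adjacent (a clique of size 4), so at least 4 colors are needed.
So 3 colors are not enough.

No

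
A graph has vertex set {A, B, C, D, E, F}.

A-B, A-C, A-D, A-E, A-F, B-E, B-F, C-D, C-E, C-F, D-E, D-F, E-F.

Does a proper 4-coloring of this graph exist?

A, C, D, E, F form a clique, so at least 5 colors are needed.
So 4 colors are not enough.

No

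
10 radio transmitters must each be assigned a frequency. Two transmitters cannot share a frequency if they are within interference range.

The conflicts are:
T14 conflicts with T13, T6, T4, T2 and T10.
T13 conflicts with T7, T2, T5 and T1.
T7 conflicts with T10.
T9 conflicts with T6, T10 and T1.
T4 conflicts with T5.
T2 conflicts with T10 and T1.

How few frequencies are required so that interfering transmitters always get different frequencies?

3

T14, T2, T10 pairwise conflict, so at least 3 frequencies are needed.
3 frequencies suffice: T14=1, T13=2, T7=1, T9=3, T6=2, T4=2, T2=3, T10=2, T5=1, T1=1. Every pair that conflicts lands in different frequencies.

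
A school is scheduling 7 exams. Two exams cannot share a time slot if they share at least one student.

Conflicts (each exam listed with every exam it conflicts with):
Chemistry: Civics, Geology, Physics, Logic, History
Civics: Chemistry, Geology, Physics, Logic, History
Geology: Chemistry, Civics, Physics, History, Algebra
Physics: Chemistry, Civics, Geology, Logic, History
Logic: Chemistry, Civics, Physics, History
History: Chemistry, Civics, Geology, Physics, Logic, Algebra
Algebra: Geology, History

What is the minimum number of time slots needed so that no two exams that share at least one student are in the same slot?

Chemistry, Civics, Physics, Logic, History pairwise conflict, so at least 5 time slots are needed.
5 time slots suffice: time slot 1 → {History}; time slot 2 → {Physics, Algebra}; time slot 3 → {Chemistry}; time slot 4 → {Civics}; time slot 5 → {Geology, Logic}. Each listed conflict is separated.

5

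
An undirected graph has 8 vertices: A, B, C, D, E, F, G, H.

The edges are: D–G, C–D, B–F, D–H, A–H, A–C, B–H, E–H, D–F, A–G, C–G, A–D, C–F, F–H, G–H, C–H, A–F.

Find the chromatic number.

A, C, D, G, H are mutually adjacent (a clique of size 5), so at least 5 colors are needed.
5 colors suffice: color 1 → {H}; color 2 → {B, C, E}; color 3 → {A}; color 4 → {D}; color 5 → {F, G}. Each edge has distinct colors on its endpoints.

5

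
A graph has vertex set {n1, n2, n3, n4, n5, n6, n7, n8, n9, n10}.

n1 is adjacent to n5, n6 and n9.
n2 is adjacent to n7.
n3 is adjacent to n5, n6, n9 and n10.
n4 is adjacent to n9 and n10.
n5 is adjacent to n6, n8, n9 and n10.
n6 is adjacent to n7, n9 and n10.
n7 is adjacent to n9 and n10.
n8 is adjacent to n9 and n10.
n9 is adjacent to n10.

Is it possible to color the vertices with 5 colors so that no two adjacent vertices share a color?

Yes

The chromatic number is 5. n3, n5, n6, n9, n10 form a clique, so at least 5 colors are needed.
5 colors suffice: color 1 → {n2, n9}; color 2 → {n1, n10}; color 3 → {n4, n6, n8}; color 4 → {n5, n7}; color 5 → {n3}.
That is already a proper 5-coloring.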